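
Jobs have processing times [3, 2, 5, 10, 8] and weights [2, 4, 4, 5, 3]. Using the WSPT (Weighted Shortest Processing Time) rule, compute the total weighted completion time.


Compute p/w ratios and sort ascending (WSPT): [(2, 4), (5, 4), (3, 2), (10, 5), (8, 3)]
Compute weighted completion times:
  Job (p=2,w=4): C=2, w*C=4*2=8
  Job (p=5,w=4): C=7, w*C=4*7=28
  Job (p=3,w=2): C=10, w*C=2*10=20
  Job (p=10,w=5): C=20, w*C=5*20=100
  Job (p=8,w=3): C=28, w*C=3*28=84
Total weighted completion time = 240

240


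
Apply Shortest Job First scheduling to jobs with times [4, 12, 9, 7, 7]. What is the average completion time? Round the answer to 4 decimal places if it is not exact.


SJF order (ascending): [4, 7, 7, 9, 12]
Completion times:
  Job 1: burst=4, C=4
  Job 2: burst=7, C=11
  Job 3: burst=7, C=18
  Job 4: burst=9, C=27
  Job 5: burst=12, C=39
Average completion = 99/5 = 19.8

19.8


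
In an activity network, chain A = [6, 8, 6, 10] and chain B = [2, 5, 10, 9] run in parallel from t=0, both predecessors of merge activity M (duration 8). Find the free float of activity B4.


ES(B4) = sum of predecessors on chain B = 17
EF(B4) = ES + duration = 17 + 9 = 26
Successor of B4 is M. ES(M) = max(sum(A), sum(B)) = max(30, 26) = 30
Free float = ES(successor) - EF(current) = 30 - 26 = 4

4


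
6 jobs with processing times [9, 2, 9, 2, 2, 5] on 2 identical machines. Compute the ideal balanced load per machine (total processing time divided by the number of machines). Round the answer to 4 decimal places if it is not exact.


Total processing time = 9 + 2 + 9 + 2 + 2 + 5 = 29
Number of machines = 2
Ideal balanced load = 29 / 2 = 14.5

14.5


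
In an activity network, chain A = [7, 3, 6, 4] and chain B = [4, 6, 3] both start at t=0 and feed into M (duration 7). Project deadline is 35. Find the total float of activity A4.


Forward pass: ES(A4) = sum of predecessors on chain A = 16
EF = ES + duration = 16 + 4 = 20
Backward pass: LF(M) = deadline = 35; LS(M) = 35 - 7 = 28
LF(A4) = LS(M) - sum(successors on chain A) = 28 - 0 = 28
LS = LF - duration = 28 - 4 = 24
Total float = LS - ES = 24 - 16 = 8

8


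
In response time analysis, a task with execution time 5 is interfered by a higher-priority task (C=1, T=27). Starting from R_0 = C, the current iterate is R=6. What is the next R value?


R_next = C + ceil(R_prev / T_hp) * C_hp
ceil(6 / 27) = ceil(0.2222) = 1
Interference = 1 * 1 = 1
R_next = 5 + 1 = 6
R_next = R_prev, so the iteration has converged (response time = 6).

6


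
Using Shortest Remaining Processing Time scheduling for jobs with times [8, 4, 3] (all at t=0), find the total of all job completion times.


Since all jobs arrive at t=0, SRPT equals SPT ordering.
SPT order: [3, 4, 8]
Completion times:
  Job 1: p=3, C=3
  Job 2: p=4, C=7
  Job 3: p=8, C=15
Total completion time = 3 + 7 + 15 = 25

25


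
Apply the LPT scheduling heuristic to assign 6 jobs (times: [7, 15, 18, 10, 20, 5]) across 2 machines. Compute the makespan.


Sort jobs in decreasing order (LPT): [20, 18, 15, 10, 7, 5]
Assign each job to the least loaded machine:
  Machine 1: jobs [20, 10, 7], load = 37
  Machine 2: jobs [18, 15, 5], load = 38
Makespan = max load = 38

38


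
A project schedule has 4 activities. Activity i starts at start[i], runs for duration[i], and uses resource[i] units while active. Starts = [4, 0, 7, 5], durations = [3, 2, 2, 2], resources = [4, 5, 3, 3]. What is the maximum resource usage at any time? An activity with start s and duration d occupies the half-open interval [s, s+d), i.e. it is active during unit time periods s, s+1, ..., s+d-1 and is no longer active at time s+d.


Each activity i is active on [start_i, start_i + duration_i).
Compute total resource usage per time slot:
  t=0: active resources = [5], total = 5
  t=1: active resources = [5], total = 5
  t=2: active resources = [], total = 0
  t=3: active resources = [], total = 0
  t=4: active resources = [4], total = 4
  t=5: active resources = [4, 3], total = 7
  t=6: active resources = [4, 3], total = 7
  t=7: active resources = [3], total = 3
  t=8: active resources = [3], total = 3
Peak resource demand = 7

7


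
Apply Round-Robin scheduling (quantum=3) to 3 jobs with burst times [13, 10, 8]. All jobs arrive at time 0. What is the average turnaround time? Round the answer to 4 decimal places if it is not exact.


Time quantum = 3
Execution trace:
  J1 runs 3 units, time = 3
  J2 runs 3 units, time = 6
  J3 runs 3 units, time = 9
  J1 runs 3 units, time = 12
  J2 runs 3 units, time = 15
  J3 runs 3 units, time = 18
  J1 runs 3 units, time = 21
  J2 runs 3 units, time = 24
  J3 runs 2 units, time = 26
  J1 runs 3 units, time = 29
  J2 runs 1 units, time = 30
  J1 runs 1 units, time = 31
Finish times: [31, 30, 26]
Average turnaround = 87/3 = 29.0

29.0


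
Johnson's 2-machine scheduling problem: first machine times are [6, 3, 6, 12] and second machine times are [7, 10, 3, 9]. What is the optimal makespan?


Apply Johnson's rule:
  Group 1 (a <= b): [(2, 3, 10), (1, 6, 7)]
  Group 2 (a > b): [(4, 12, 9), (3, 6, 3)]
Optimal job order: [2, 1, 4, 3]
Schedule:
  Job 2: M1 done at 3, M2 done at 13
  Job 1: M1 done at 9, M2 done at 20
  Job 4: M1 done at 21, M2 done at 30
  Job 3: M1 done at 27, M2 done at 33
Makespan = 33

33


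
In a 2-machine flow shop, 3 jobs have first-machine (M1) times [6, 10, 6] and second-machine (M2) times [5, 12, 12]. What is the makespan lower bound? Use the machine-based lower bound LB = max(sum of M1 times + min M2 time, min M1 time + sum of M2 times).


LB1 = sum(M1 times) + min(M2 times) = 22 + 5 = 27
LB2 = min(M1 times) + sum(M2 times) = 6 + 29 = 35
Lower bound = max(LB1, LB2) = max(27, 35) = 35

35


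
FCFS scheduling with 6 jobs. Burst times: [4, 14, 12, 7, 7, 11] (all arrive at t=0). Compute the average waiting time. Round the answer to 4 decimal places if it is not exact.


FCFS order (as given): [4, 14, 12, 7, 7, 11]
Waiting times:
  Job 1: wait = 0
  Job 2: wait = 4
  Job 3: wait = 18
  Job 4: wait = 30
  Job 5: wait = 37
  Job 6: wait = 44
Sum of waiting times = 133
Average waiting time = 133/6 = 22.1667

22.1667


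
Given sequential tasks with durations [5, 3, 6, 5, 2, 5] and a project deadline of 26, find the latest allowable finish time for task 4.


LF(activity 4) = deadline - sum of successor durations
Successors: activities 5 through 6 with durations [2, 5]
Sum of successor durations = 7
LF = 26 - 7 = 19

19


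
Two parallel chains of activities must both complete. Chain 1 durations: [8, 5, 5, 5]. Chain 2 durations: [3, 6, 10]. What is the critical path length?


Path A total = 8 + 5 + 5 + 5 = 23
Path B total = 3 + 6 + 10 = 19
Critical path = longest path = max(23, 19) = 23

23


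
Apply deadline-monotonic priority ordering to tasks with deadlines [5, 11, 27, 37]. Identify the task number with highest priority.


Sort tasks by relative deadline (ascending):
  Task 1: deadline = 5
  Task 2: deadline = 11
  Task 3: deadline = 27
  Task 4: deadline = 37
Priority order (highest first): [1, 2, 3, 4]
Highest priority task = 1

1


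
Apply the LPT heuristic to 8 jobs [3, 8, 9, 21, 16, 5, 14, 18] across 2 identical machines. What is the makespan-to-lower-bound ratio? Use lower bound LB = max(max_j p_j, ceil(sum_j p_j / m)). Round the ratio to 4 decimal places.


LPT order: [21, 18, 16, 14, 9, 8, 5, 3]
Machine loads after assignment: [48, 46]
LPT makespan = 48
Lower bound = max(max_job, ceil(total/2)) = max(21, 47) = 47
Ratio = 48 / 47 = 1.0213

1.0213


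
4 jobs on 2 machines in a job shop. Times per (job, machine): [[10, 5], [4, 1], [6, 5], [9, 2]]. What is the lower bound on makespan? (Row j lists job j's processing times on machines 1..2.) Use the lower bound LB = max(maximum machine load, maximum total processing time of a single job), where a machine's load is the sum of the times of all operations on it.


Machine loads:
  Machine 1: 10 + 4 + 6 + 9 = 29
  Machine 2: 5 + 1 + 5 + 2 = 13
Max machine load = 29
Job totals:
  Job 1: 15
  Job 2: 5
  Job 3: 11
  Job 4: 11
Max job total = 15
Lower bound = max(29, 15) = 29

29


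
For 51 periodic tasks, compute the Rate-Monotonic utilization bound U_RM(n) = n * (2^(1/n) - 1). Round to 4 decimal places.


Compute 2^(1/51) = 1.0136839003
Subtract 1: 1.0136839003 - 1 = 0.0136839003
Multiply by n: 51 * 0.0136839003 = 0.6978789153
Round to 4 dp: 0.6979

0.6979


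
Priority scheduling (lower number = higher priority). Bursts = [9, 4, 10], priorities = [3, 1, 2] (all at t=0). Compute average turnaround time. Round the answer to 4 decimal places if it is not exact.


Sort by priority (ascending = highest first):
Order: [(1, 4), (2, 10), (3, 9)]
Completion times:
  Priority 1, burst=4, C=4
  Priority 2, burst=10, C=14
  Priority 3, burst=9, C=23
Average turnaround = 41/3 = 13.6667

13.6667


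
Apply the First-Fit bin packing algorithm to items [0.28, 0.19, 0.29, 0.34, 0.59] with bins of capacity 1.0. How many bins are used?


Place items sequentially using First-Fit:
  Item 0.28 -> new Bin 1
  Item 0.19 -> Bin 1 (now 0.47)
  Item 0.29 -> Bin 1 (now 0.76)
  Item 0.34 -> new Bin 2
  Item 0.59 -> Bin 2 (now 0.93)
Total bins used = 2

2


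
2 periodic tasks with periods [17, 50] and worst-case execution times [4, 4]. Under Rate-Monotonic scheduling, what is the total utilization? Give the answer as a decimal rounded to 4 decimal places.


Compute individual utilizations (exact fractions):
  Task 1: C/T = 4/17 (approx. 0.2353)
  Task 2: C/T = 4/50 = 2/25 (approx. 0.08)
Total utilization U = 4/17 + 2/25 = 134/425
Rounded to 4 decimal places: U = 0.3153
RM (Liu & Layland) bound for 2 tasks = 0.828427; compare with U = 134/425 (approx. 0.315294)
U <= bound, so schedulable by RM sufficient condition.

0.3153


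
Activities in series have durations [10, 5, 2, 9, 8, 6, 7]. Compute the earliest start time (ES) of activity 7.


Activity 7 starts after activities 1 through 6 complete.
Predecessor durations: [10, 5, 2, 9, 8, 6]
ES = 10 + 5 + 2 + 9 + 8 + 6 = 40

40


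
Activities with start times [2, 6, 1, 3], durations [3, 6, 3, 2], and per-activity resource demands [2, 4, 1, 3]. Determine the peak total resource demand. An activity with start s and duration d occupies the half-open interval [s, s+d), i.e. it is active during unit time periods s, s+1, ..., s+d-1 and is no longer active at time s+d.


Each activity i is active on [start_i, start_i + duration_i).
Compute total resource usage per time slot:
  t=0: active resources = [], total = 0
  t=1: active resources = [1], total = 1
  t=2: active resources = [2, 1], total = 3
  t=3: active resources = [2, 1, 3], total = 6
  t=4: active resources = [2, 3], total = 5
  t=5: active resources = [], total = 0
  t=6: active resources = [4], total = 4
  t=7: active resources = [4], total = 4
  t=8: active resources = [4], total = 4
  t=9: active resources = [4], total = 4
  t=10: active resources = [4], total = 4
  t=11: active resources = [4], total = 4
Peak resource demand = 6

6


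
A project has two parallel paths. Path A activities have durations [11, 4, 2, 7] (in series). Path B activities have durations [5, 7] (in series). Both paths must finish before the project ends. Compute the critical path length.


Path A total = 11 + 4 + 2 + 7 = 24
Path B total = 5 + 7 = 12
Critical path = longest path = max(24, 12) = 24

24


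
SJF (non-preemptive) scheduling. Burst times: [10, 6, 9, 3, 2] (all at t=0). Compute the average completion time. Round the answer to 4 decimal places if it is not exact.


SJF order (ascending): [2, 3, 6, 9, 10]
Completion times:
  Job 1: burst=2, C=2
  Job 2: burst=3, C=5
  Job 3: burst=6, C=11
  Job 4: burst=9, C=20
  Job 5: burst=10, C=30
Average completion = 68/5 = 13.6

13.6


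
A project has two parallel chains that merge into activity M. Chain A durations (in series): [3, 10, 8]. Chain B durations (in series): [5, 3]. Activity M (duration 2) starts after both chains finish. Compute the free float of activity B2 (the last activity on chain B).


ES(B2) = sum of predecessors on chain B = 5
EF(B2) = ES + duration = 5 + 3 = 8
Successor of B2 is M. ES(M) = max(sum(A), sum(B)) = max(21, 8) = 21
Free float = ES(successor) - EF(current) = 21 - 8 = 13

13


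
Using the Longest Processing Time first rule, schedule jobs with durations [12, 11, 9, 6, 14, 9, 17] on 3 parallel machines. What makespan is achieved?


Sort jobs in decreasing order (LPT): [17, 14, 12, 11, 9, 9, 6]
Assign each job to the least loaded machine:
  Machine 1: jobs [17, 9], load = 26
  Machine 2: jobs [14, 9, 6], load = 29
  Machine 3: jobs [12, 11], load = 23
Makespan = max load = 29

29


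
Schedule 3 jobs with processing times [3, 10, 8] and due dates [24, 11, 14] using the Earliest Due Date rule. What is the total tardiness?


Sort by due date (EDD order): [(10, 11), (8, 14), (3, 24)]
Compute completion times and tardiness:
  Job 1: p=10, d=11, C=10, tardiness=max(0,10-11)=0
  Job 2: p=8, d=14, C=18, tardiness=max(0,18-14)=4
  Job 3: p=3, d=24, C=21, tardiness=max(0,21-24)=0
Total tardiness = 4

4


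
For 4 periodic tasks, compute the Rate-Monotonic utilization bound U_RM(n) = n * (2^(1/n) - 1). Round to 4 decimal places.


Compute 2^(1/4) = 1.1892071150
Subtract 1: 1.1892071150 - 1 = 0.1892071150
Multiply by n: 4 * 0.1892071150 = 0.7568284600
Round to 4 dp: 0.7568

0.7568


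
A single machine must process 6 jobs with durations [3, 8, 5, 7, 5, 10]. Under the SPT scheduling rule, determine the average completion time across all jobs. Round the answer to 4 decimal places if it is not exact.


Sort jobs by processing time (SPT order): [3, 5, 5, 7, 8, 10]
Compute completion times sequentially:
  Job 1: processing = 3, completes at 3
  Job 2: processing = 5, completes at 8
  Job 3: processing = 5, completes at 13
  Job 4: processing = 7, completes at 20
  Job 5: processing = 8, completes at 28
  Job 6: processing = 10, completes at 38
Sum of completion times = 110
Average completion time = 110/6 = 18.3333

18.3333


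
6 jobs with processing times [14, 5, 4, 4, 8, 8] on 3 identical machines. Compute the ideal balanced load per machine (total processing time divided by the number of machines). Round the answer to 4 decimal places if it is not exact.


Total processing time = 14 + 5 + 4 + 4 + 8 + 8 = 43
Number of machines = 3
Ideal balanced load = 43 / 3 = 14.3333

14.3333


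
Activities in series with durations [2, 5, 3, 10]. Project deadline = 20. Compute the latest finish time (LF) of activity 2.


LF(activity 2) = deadline - sum of successor durations
Successors: activities 3 through 4 with durations [3, 10]
Sum of successor durations = 13
LF = 20 - 13 = 7

7


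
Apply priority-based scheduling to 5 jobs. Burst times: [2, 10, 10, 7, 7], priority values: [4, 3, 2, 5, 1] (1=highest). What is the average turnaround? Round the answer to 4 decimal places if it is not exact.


Sort by priority (ascending = highest first):
Order: [(1, 7), (2, 10), (3, 10), (4, 2), (5, 7)]
Completion times:
  Priority 1, burst=7, C=7
  Priority 2, burst=10, C=17
  Priority 3, burst=10, C=27
  Priority 4, burst=2, C=29
  Priority 5, burst=7, C=36
Average turnaround = 116/5 = 23.2

23.2


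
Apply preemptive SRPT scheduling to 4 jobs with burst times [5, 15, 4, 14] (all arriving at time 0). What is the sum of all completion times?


Since all jobs arrive at t=0, SRPT equals SPT ordering.
SPT order: [4, 5, 14, 15]
Completion times:
  Job 1: p=4, C=4
  Job 2: p=5, C=9
  Job 3: p=14, C=23
  Job 4: p=15, C=38
Total completion time = 4 + 9 + 23 + 38 = 74

74


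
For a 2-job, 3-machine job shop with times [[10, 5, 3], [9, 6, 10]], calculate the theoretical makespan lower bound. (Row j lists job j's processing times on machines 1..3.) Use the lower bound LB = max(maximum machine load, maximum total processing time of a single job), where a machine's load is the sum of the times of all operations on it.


Machine loads:
  Machine 1: 10 + 9 = 19
  Machine 2: 5 + 6 = 11
  Machine 3: 3 + 10 = 13
Max machine load = 19
Job totals:
  Job 1: 18
  Job 2: 25
Max job total = 25
Lower bound = max(19, 25) = 25

25


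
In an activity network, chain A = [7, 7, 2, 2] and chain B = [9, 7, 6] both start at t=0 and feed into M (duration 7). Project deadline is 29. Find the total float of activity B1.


Forward pass: ES(B1) = sum of predecessors on chain B = 0
EF = ES + duration = 0 + 9 = 9
Backward pass: LF(M) = deadline = 29; LS(M) = 29 - 7 = 22
LF(B1) = LS(M) - sum(successors on chain B) = 22 - 13 = 9
LS = LF - duration = 9 - 9 = 0
Total float = LS - ES = 0 - 0 = 0

0


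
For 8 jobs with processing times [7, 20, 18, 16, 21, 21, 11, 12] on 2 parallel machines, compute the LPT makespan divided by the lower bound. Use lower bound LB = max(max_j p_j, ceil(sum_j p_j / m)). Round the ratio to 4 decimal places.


LPT order: [21, 21, 20, 18, 16, 12, 11, 7]
Machine loads after assignment: [64, 62]
LPT makespan = 64
Lower bound = max(max_job, ceil(total/2)) = max(21, 63) = 63
Ratio = 64 / 63 = 1.0159

1.0159


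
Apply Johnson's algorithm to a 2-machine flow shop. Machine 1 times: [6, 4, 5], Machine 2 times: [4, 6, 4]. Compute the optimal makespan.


Apply Johnson's rule:
  Group 1 (a <= b): [(2, 4, 6)]
  Group 2 (a > b): [(1, 6, 4), (3, 5, 4)]
Optimal job order: [2, 1, 3]
Schedule:
  Job 2: M1 done at 4, M2 done at 10
  Job 1: M1 done at 10, M2 done at 14
  Job 3: M1 done at 15, M2 done at 19
Makespan = 19

19


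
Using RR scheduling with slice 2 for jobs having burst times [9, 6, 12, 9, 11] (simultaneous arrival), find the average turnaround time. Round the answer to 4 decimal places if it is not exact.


Time quantum = 2
Execution trace:
  J1 runs 2 units, time = 2
  J2 runs 2 units, time = 4
  J3 runs 2 units, time = 6
  J4 runs 2 units, time = 8
  J5 runs 2 units, time = 10
  J1 runs 2 units, time = 12
  J2 runs 2 units, time = 14
  J3 runs 2 units, time = 16
  J4 runs 2 units, time = 18
  J5 runs 2 units, time = 20
  J1 runs 2 units, time = 22
  J2 runs 2 units, time = 24
  J3 runs 2 units, time = 26
  J4 runs 2 units, time = 28
  J5 runs 2 units, time = 30
  J1 runs 2 units, time = 32
  J3 runs 2 units, time = 34
  J4 runs 2 units, time = 36
  J5 runs 2 units, time = 38
  J1 runs 1 units, time = 39
  J3 runs 2 units, time = 41
  J4 runs 1 units, time = 42
  J5 runs 2 units, time = 44
  J3 runs 2 units, time = 46
  J5 runs 1 units, time = 47
Finish times: [39, 24, 46, 42, 47]
Average turnaround = 198/5 = 39.6

39.6


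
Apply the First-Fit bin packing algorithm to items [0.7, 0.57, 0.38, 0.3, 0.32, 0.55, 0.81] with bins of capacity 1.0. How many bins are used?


Place items sequentially using First-Fit:
  Item 0.7 -> new Bin 1
  Item 0.57 -> new Bin 2
  Item 0.38 -> Bin 2 (now 0.95)
  Item 0.3 -> Bin 1 (now 1.0)
  Item 0.32 -> new Bin 3
  Item 0.55 -> Bin 3 (now 0.87)
  Item 0.81 -> new Bin 4
Total bins used = 4

4


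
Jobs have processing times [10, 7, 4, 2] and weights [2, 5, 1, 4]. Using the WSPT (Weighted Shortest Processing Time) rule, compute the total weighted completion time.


Compute p/w ratios and sort ascending (WSPT): [(2, 4), (7, 5), (4, 1), (10, 2)]
Compute weighted completion times:
  Job (p=2,w=4): C=2, w*C=4*2=8
  Job (p=7,w=5): C=9, w*C=5*9=45
  Job (p=4,w=1): C=13, w*C=1*13=13
  Job (p=10,w=2): C=23, w*C=2*23=46
Total weighted completion time = 112

112


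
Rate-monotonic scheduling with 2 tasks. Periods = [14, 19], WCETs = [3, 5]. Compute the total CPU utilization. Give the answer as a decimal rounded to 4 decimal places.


Compute individual utilizations (exact fractions):
  Task 1: C/T = 3/14 (approx. 0.2143)
  Task 2: C/T = 5/19 (approx. 0.2632)
Total utilization U = 3/14 + 5/19 = 127/266
Rounded to 4 decimal places: U = 0.4774
RM (Liu & Layland) bound for 2 tasks = 0.828427; compare with U = 127/266 (approx. 0.477444)
U <= bound, so schedulable by RM sufficient condition.

0.4774


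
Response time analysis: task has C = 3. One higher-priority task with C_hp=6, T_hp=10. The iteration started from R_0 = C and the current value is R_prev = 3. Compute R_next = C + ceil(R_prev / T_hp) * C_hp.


R_next = C + ceil(R_prev / T_hp) * C_hp
ceil(3 / 10) = ceil(0.3) = 1
Interference = 1 * 6 = 6
R_next = 3 + 6 = 9

9


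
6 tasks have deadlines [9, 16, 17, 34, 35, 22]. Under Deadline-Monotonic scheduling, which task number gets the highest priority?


Sort tasks by relative deadline (ascending):
  Task 1: deadline = 9
  Task 2: deadline = 16
  Task 3: deadline = 17
  Task 6: deadline = 22
  Task 4: deadline = 34
  Task 5: deadline = 35
Priority order (highest first): [1, 2, 3, 6, 4, 5]
Highest priority task = 1

1


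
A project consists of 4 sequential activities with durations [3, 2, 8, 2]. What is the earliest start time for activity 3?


Activity 3 starts after activities 1 through 2 complete.
Predecessor durations: [3, 2]
ES = 3 + 2 = 5

5


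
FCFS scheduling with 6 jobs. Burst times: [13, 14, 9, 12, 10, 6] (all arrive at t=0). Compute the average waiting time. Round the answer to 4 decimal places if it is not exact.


FCFS order (as given): [13, 14, 9, 12, 10, 6]
Waiting times:
  Job 1: wait = 0
  Job 2: wait = 13
  Job 3: wait = 27
  Job 4: wait = 36
  Job 5: wait = 48
  Job 6: wait = 58
Sum of waiting times = 182
Average waiting time = 182/6 = 30.3333

30.3333


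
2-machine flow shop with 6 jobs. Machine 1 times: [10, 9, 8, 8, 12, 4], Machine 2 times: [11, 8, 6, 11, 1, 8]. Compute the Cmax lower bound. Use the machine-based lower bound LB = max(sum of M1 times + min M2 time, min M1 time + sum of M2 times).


LB1 = sum(M1 times) + min(M2 times) = 51 + 1 = 52
LB2 = min(M1 times) + sum(M2 times) = 4 + 45 = 49
Lower bound = max(LB1, LB2) = max(52, 49) = 52

52


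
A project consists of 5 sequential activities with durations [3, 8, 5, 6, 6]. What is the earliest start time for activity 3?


Activity 3 starts after activities 1 through 2 complete.
Predecessor durations: [3, 8]
ES = 3 + 8 = 11

11


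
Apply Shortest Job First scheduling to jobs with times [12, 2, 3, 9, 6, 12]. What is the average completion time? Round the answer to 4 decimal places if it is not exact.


SJF order (ascending): [2, 3, 6, 9, 12, 12]
Completion times:
  Job 1: burst=2, C=2
  Job 2: burst=3, C=5
  Job 3: burst=6, C=11
  Job 4: burst=9, C=20
  Job 5: burst=12, C=32
  Job 6: burst=12, C=44
Average completion = 114/6 = 19.0

19.0


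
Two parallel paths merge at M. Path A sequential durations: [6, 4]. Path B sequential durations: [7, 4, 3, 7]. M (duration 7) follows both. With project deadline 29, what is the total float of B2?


Forward pass: ES(B2) = sum of predecessors on chain B = 7
EF = ES + duration = 7 + 4 = 11
Backward pass: LF(M) = deadline = 29; LS(M) = 29 - 7 = 22
LF(B2) = LS(M) - sum(successors on chain B) = 22 - 10 = 12
LS = LF - duration = 12 - 4 = 8
Total float = LS - ES = 8 - 7 = 1

1


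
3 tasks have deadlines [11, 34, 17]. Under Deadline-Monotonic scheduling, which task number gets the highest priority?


Sort tasks by relative deadline (ascending):
  Task 1: deadline = 11
  Task 3: deadline = 17
  Task 2: deadline = 34
Priority order (highest first): [1, 3, 2]
Highest priority task = 1

1


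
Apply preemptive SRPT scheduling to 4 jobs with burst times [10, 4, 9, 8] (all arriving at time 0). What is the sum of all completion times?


Since all jobs arrive at t=0, SRPT equals SPT ordering.
SPT order: [4, 8, 9, 10]
Completion times:
  Job 1: p=4, C=4
  Job 2: p=8, C=12
  Job 3: p=9, C=21
  Job 4: p=10, C=31
Total completion time = 4 + 12 + 21 + 31 = 68

68


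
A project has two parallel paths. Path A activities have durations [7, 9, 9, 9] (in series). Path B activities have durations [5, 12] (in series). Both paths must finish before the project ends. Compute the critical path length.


Path A total = 7 + 9 + 9 + 9 = 34
Path B total = 5 + 12 = 17
Critical path = longest path = max(34, 17) = 34

34


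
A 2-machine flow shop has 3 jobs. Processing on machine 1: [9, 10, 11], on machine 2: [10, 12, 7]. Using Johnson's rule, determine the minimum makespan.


Apply Johnson's rule:
  Group 1 (a <= b): [(1, 9, 10), (2, 10, 12)]
  Group 2 (a > b): [(3, 11, 7)]
Optimal job order: [1, 2, 3]
Schedule:
  Job 1: M1 done at 9, M2 done at 19
  Job 2: M1 done at 19, M2 done at 31
  Job 3: M1 done at 30, M2 done at 38
Makespan = 38

38


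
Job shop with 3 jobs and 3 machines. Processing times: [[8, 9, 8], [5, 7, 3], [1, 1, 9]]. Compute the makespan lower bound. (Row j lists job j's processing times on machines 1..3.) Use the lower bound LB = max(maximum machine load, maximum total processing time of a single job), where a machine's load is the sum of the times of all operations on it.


Machine loads:
  Machine 1: 8 + 5 + 1 = 14
  Machine 2: 9 + 7 + 1 = 17
  Machine 3: 8 + 3 + 9 = 20
Max machine load = 20
Job totals:
  Job 1: 25
  Job 2: 15
  Job 3: 11
Max job total = 25
Lower bound = max(20, 25) = 25

25


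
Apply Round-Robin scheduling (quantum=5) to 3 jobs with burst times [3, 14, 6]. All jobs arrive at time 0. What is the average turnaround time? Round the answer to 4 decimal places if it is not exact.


Time quantum = 5
Execution trace:
  J1 runs 3 units, time = 3
  J2 runs 5 units, time = 8
  J3 runs 5 units, time = 13
  J2 runs 5 units, time = 18
  J3 runs 1 units, time = 19
  J2 runs 4 units, time = 23
Finish times: [3, 23, 19]
Average turnaround = 45/3 = 15.0

15.0


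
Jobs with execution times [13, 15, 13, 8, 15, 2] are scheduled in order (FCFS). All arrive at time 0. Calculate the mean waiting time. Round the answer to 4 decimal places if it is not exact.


FCFS order (as given): [13, 15, 13, 8, 15, 2]
Waiting times:
  Job 1: wait = 0
  Job 2: wait = 13
  Job 3: wait = 28
  Job 4: wait = 41
  Job 5: wait = 49
  Job 6: wait = 64
Sum of waiting times = 195
Average waiting time = 195/6 = 32.5

32.5


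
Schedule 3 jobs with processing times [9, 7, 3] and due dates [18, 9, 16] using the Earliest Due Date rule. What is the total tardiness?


Sort by due date (EDD order): [(7, 9), (3, 16), (9, 18)]
Compute completion times and tardiness:
  Job 1: p=7, d=9, C=7, tardiness=max(0,7-9)=0
  Job 2: p=3, d=16, C=10, tardiness=max(0,10-16)=0
  Job 3: p=9, d=18, C=19, tardiness=max(0,19-18)=1
Total tardiness = 1

1


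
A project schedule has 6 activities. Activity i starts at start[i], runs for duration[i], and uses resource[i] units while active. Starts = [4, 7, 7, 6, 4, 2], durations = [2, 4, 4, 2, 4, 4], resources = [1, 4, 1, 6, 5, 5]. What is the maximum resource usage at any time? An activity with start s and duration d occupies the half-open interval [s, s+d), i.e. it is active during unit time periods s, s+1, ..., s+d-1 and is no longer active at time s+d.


Each activity i is active on [start_i, start_i + duration_i).
Compute total resource usage per time slot:
  t=0: active resources = [], total = 0
  t=1: active resources = [], total = 0
  t=2: active resources = [5], total = 5
  t=3: active resources = [5], total = 5
  t=4: active resources = [1, 5, 5], total = 11
  t=5: active resources = [1, 5, 5], total = 11
  t=6: active resources = [6, 5], total = 11
  t=7: active resources = [4, 1, 6, 5], total = 16
  t=8: active resources = [4, 1], total = 5
  t=9: active resources = [4, 1], total = 5
  t=10: active resources = [4, 1], total = 5
Peak resource demand = 16

16


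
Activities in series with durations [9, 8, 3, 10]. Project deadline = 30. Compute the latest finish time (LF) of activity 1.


LF(activity 1) = deadline - sum of successor durations
Successors: activities 2 through 4 with durations [8, 3, 10]
Sum of successor durations = 21
LF = 30 - 21 = 9

9


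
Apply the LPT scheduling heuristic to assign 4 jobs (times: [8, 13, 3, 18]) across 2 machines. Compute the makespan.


Sort jobs in decreasing order (LPT): [18, 13, 8, 3]
Assign each job to the least loaded machine:
  Machine 1: jobs [18, 3], load = 21
  Machine 2: jobs [13, 8], load = 21
Makespan = max load = 21

21


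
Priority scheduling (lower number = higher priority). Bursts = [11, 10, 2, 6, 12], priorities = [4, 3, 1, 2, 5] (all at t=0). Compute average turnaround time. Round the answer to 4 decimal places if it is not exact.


Sort by priority (ascending = highest first):
Order: [(1, 2), (2, 6), (3, 10), (4, 11), (5, 12)]
Completion times:
  Priority 1, burst=2, C=2
  Priority 2, burst=6, C=8
  Priority 3, burst=10, C=18
  Priority 4, burst=11, C=29
  Priority 5, burst=12, C=41
Average turnaround = 98/5 = 19.6

19.6


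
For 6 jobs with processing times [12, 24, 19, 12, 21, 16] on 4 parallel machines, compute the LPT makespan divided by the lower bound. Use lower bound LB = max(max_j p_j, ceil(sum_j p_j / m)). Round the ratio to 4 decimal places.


LPT order: [24, 21, 19, 16, 12, 12]
Machine loads after assignment: [24, 21, 31, 28]
LPT makespan = 31
Lower bound = max(max_job, ceil(total/4)) = max(24, 26) = 26
Ratio = 31 / 26 = 1.1923

1.1923


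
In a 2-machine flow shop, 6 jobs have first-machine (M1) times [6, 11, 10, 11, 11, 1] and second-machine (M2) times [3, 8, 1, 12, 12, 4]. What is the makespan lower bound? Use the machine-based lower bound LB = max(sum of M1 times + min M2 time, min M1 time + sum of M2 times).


LB1 = sum(M1 times) + min(M2 times) = 50 + 1 = 51
LB2 = min(M1 times) + sum(M2 times) = 1 + 40 = 41
Lower bound = max(LB1, LB2) = max(51, 41) = 51

51


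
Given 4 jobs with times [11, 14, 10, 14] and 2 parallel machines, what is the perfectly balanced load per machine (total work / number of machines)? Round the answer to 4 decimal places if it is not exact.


Total processing time = 11 + 14 + 10 + 14 = 49
Number of machines = 2
Ideal balanced load = 49 / 2 = 24.5

24.5


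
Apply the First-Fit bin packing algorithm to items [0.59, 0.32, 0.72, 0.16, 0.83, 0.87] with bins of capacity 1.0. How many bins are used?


Place items sequentially using First-Fit:
  Item 0.59 -> new Bin 1
  Item 0.32 -> Bin 1 (now 0.91)
  Item 0.72 -> new Bin 2
  Item 0.16 -> Bin 2 (now 0.88)
  Item 0.83 -> new Bin 3
  Item 0.87 -> new Bin 4
Total bins used = 4

4


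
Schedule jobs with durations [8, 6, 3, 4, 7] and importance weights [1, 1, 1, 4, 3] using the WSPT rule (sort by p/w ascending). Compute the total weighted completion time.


Compute p/w ratios and sort ascending (WSPT): [(4, 4), (7, 3), (3, 1), (6, 1), (8, 1)]
Compute weighted completion times:
  Job (p=4,w=4): C=4, w*C=4*4=16
  Job (p=7,w=3): C=11, w*C=3*11=33
  Job (p=3,w=1): C=14, w*C=1*14=14
  Job (p=6,w=1): C=20, w*C=1*20=20
  Job (p=8,w=1): C=28, w*C=1*28=28
Total weighted completion time = 111

111


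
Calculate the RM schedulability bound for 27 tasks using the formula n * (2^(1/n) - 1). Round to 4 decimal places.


Compute 2^(1/27) = 1.0260044847
Subtract 1: 1.0260044847 - 1 = 0.0260044847
Multiply by n: 27 * 0.0260044847 = 0.7021210869
Round to 4 dp: 0.7021

0.7021


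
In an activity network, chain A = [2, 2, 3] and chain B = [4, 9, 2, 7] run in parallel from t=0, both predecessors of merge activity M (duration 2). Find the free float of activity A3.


ES(A3) = sum of predecessors on chain A = 4
EF(A3) = ES + duration = 4 + 3 = 7
Successor of A3 is M. ES(M) = max(sum(A), sum(B)) = max(7, 22) = 22
Free float = ES(successor) - EF(current) = 22 - 7 = 15

15


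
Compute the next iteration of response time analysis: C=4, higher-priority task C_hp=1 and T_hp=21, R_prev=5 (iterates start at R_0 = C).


R_next = C + ceil(R_prev / T_hp) * C_hp
ceil(5 / 21) = ceil(0.2381) = 1
Interference = 1 * 1 = 1
R_next = 4 + 1 = 5
R_next = R_prev, so the iteration has converged (response time = 5).

5


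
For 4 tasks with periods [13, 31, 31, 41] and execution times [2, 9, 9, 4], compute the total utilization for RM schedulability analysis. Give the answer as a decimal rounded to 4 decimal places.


Compute individual utilizations (exact fractions):
  Task 1: C/T = 2/13 (approx. 0.1538)
  Task 2: C/T = 9/31 (approx. 0.2903)
  Task 3: C/T = 9/31 (approx. 0.2903)
  Task 4: C/T = 4/41 (approx. 0.0976)
Total utilization U = 2/13 + 9/31 + 9/31 + 4/41 = 13748/16523
Rounded to 4 decimal places: U = 0.8321
RM (Liu & Layland) bound for 4 tasks = 0.756828; compare with U = 13748/16523 (approx. 0.832052)
bound < U <= 1, so the RM sufficient condition is not met (inconclusive; an exact test such as response-time analysis is needed).

0.8321


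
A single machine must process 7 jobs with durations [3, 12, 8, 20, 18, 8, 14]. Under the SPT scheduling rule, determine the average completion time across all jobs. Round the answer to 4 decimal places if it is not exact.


Sort jobs by processing time (SPT order): [3, 8, 8, 12, 14, 18, 20]
Compute completion times sequentially:
  Job 1: processing = 3, completes at 3
  Job 2: processing = 8, completes at 11
  Job 3: processing = 8, completes at 19
  Job 4: processing = 12, completes at 31
  Job 5: processing = 14, completes at 45
  Job 6: processing = 18, completes at 63
  Job 7: processing = 20, completes at 83
Sum of completion times = 255
Average completion time = 255/7 = 36.4286

36.4286


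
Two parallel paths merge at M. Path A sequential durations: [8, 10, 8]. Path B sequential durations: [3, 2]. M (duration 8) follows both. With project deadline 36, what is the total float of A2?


Forward pass: ES(A2) = sum of predecessors on chain A = 8
EF = ES + duration = 8 + 10 = 18
Backward pass: LF(M) = deadline = 36; LS(M) = 36 - 8 = 28
LF(A2) = LS(M) - sum(successors on chain A) = 28 - 8 = 20
LS = LF - duration = 20 - 10 = 10
Total float = LS - ES = 10 - 8 = 2

2


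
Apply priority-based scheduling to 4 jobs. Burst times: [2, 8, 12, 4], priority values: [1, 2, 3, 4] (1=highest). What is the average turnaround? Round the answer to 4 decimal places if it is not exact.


Sort by priority (ascending = highest first):
Order: [(1, 2), (2, 8), (3, 12), (4, 4)]
Completion times:
  Priority 1, burst=2, C=2
  Priority 2, burst=8, C=10
  Priority 3, burst=12, C=22
  Priority 4, burst=4, C=26
Average turnaround = 60/4 = 15.0

15.0


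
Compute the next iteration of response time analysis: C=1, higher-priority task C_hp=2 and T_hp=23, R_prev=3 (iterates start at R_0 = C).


R_next = C + ceil(R_prev / T_hp) * C_hp
ceil(3 / 23) = ceil(0.1304) = 1
Interference = 1 * 2 = 2
R_next = 1 + 2 = 3
R_next = R_prev, so the iteration has converged (response time = 3).

3


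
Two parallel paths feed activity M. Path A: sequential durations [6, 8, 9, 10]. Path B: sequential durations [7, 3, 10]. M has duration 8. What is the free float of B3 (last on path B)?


ES(B3) = sum of predecessors on chain B = 10
EF(B3) = ES + duration = 10 + 10 = 20
Successor of B3 is M. ES(M) = max(sum(A), sum(B)) = max(33, 20) = 33
Free float = ES(successor) - EF(current) = 33 - 20 = 13

13


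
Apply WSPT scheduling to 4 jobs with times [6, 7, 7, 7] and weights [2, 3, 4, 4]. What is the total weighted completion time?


Compute p/w ratios and sort ascending (WSPT): [(7, 4), (7, 4), (7, 3), (6, 2)]
Compute weighted completion times:
  Job (p=7,w=4): C=7, w*C=4*7=28
  Job (p=7,w=4): C=14, w*C=4*14=56
  Job (p=7,w=3): C=21, w*C=3*21=63
  Job (p=6,w=2): C=27, w*C=2*27=54
Total weighted completion time = 201

201


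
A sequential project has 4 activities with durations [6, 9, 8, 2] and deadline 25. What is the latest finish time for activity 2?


LF(activity 2) = deadline - sum of successor durations
Successors: activities 3 through 4 with durations [8, 2]
Sum of successor durations = 10
LF = 25 - 10 = 15

15


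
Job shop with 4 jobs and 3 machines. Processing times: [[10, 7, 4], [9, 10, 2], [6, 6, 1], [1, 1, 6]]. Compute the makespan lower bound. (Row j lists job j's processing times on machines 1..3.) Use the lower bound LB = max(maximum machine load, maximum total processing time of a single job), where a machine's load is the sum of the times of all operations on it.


Machine loads:
  Machine 1: 10 + 9 + 6 + 1 = 26
  Machine 2: 7 + 10 + 6 + 1 = 24
  Machine 3: 4 + 2 + 1 + 6 = 13
Max machine load = 26
Job totals:
  Job 1: 21
  Job 2: 21
  Job 3: 13
  Job 4: 8
Max job total = 21
Lower bound = max(26, 21) = 26

26


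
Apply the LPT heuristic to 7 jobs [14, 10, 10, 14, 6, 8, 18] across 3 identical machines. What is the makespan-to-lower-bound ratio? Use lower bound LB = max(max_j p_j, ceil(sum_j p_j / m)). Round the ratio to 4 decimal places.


LPT order: [18, 14, 14, 10, 10, 8, 6]
Machine loads after assignment: [26, 30, 24]
LPT makespan = 30
Lower bound = max(max_job, ceil(total/3)) = max(18, 27) = 27
Ratio = 30 / 27 = 1.1111

1.1111


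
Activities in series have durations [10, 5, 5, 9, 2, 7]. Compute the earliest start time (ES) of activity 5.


Activity 5 starts after activities 1 through 4 complete.
Predecessor durations: [10, 5, 5, 9]
ES = 10 + 5 + 5 + 9 = 29

29


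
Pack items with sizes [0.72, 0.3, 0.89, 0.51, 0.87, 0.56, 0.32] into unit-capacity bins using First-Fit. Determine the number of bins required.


Place items sequentially using First-Fit:
  Item 0.72 -> new Bin 1
  Item 0.3 -> new Bin 2
  Item 0.89 -> new Bin 3
  Item 0.51 -> Bin 2 (now 0.81)
  Item 0.87 -> new Bin 4
  Item 0.56 -> new Bin 5
  Item 0.32 -> Bin 5 (now 0.88)
Total bins used = 5

5


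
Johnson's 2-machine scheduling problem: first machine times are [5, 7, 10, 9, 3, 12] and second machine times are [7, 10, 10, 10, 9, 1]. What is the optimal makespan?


Apply Johnson's rule:
  Group 1 (a <= b): [(5, 3, 9), (1, 5, 7), (2, 7, 10), (4, 9, 10), (3, 10, 10)]
  Group 2 (a > b): [(6, 12, 1)]
Optimal job order: [5, 1, 2, 4, 3, 6]
Schedule:
  Job 5: M1 done at 3, M2 done at 12
  Job 1: M1 done at 8, M2 done at 19
  Job 2: M1 done at 15, M2 done at 29
  Job 4: M1 done at 24, M2 done at 39
  Job 3: M1 done at 34, M2 done at 49
  Job 6: M1 done at 46, M2 done at 50
Makespan = 50

50


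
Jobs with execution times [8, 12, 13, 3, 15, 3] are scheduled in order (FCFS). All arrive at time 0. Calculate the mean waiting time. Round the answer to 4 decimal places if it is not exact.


FCFS order (as given): [8, 12, 13, 3, 15, 3]
Waiting times:
  Job 1: wait = 0
  Job 2: wait = 8
  Job 3: wait = 20
  Job 4: wait = 33
  Job 5: wait = 36
  Job 6: wait = 51
Sum of waiting times = 148
Average waiting time = 148/6 = 24.6667

24.6667


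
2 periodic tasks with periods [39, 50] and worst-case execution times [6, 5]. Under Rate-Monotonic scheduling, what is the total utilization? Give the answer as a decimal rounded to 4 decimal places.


Compute individual utilizations (exact fractions):
  Task 1: C/T = 6/39 = 2/13 (approx. 0.1538)
  Task 2: C/T = 5/50 = 1/10 (approx. 0.1)
Total utilization U = 2/13 + 1/10 = 33/130
Rounded to 4 decimal places: U = 0.2538
RM (Liu & Layland) bound for 2 tasks = 0.828427; compare with U = 33/130 (approx. 0.253846)
U <= bound, so schedulable by RM sufficient condition.

0.2538


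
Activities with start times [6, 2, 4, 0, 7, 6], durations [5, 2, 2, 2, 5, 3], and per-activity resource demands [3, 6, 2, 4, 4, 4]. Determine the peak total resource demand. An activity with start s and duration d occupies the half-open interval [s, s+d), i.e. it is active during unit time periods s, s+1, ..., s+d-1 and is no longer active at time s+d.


Each activity i is active on [start_i, start_i + duration_i).
Compute total resource usage per time slot:
  t=0: active resources = [4], total = 4
  t=1: active resources = [4], total = 4
  t=2: active resources = [6], total = 6
  t=3: active resources = [6], total = 6
  t=4: active resources = [2], total = 2
  t=5: active resources = [2], total = 2
  t=6: active resources = [3, 4], total = 7
  t=7: active resources = [3, 4, 4], total = 11
  t=8: active resources = [3, 4, 4], total = 11
  t=9: active resources = [3, 4], total = 7
  t=10: active resources = [3, 4], total = 7
  t=11: active resources = [4], total = 4
Peak resource demand = 11

11


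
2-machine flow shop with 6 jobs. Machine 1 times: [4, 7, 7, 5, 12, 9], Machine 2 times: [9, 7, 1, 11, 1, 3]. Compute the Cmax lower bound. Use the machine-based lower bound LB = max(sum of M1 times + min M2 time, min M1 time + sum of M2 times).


LB1 = sum(M1 times) + min(M2 times) = 44 + 1 = 45
LB2 = min(M1 times) + sum(M2 times) = 4 + 32 = 36
Lower bound = max(LB1, LB2) = max(45, 36) = 45

45
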